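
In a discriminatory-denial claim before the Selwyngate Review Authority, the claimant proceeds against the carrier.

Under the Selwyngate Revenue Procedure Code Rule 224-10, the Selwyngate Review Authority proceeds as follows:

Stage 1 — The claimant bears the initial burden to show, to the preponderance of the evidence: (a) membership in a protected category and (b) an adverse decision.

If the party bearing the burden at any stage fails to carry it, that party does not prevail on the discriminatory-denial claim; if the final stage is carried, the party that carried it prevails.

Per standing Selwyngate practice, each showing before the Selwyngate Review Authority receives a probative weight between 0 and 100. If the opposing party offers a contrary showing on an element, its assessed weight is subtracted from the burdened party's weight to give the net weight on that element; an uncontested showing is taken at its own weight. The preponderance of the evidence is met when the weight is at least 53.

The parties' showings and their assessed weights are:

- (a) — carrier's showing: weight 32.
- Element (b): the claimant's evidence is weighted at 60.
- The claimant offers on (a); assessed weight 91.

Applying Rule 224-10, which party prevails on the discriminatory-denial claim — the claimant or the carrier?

Stage 1 — burden on claimant; standard: the preponderance of the evidence (weight is at least 53).
    (a): 91 − 32 = 59 ≥ 53 [met]
    (b): 60 ≥ 53 [met]
  Stage 1 carried; the final stage is satisfied.
With every stage satisfied, the claimant prevails.

claimant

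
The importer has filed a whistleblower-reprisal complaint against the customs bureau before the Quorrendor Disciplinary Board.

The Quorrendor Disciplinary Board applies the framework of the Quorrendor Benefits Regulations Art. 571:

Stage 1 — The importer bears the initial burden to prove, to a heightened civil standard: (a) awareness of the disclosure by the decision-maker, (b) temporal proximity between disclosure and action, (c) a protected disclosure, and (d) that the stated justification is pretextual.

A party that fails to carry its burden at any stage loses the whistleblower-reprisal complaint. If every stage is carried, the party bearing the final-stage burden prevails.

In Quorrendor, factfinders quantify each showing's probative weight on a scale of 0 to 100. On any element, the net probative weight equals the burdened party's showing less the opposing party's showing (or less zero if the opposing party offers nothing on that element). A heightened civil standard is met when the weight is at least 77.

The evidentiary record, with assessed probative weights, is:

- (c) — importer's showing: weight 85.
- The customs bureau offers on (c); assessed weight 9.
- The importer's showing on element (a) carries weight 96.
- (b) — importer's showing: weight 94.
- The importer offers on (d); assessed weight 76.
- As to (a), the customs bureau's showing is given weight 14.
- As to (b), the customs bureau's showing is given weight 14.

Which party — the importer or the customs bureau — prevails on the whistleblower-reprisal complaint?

customs bureau

Stage 1 — burden on importer; standard: a heightened civil standard (weight is at least 77).
    (a): 96 − 14 = 82 ≥ 77 [met]
    (b): 94 − 14 = 80 ≥ 77 [met]
    (c): 85 − 9 = 76 < 77 [not met]
    (d): 76 < 77 [not met]
  Stage 1 not carried; the importer fails its burden.
The analysis ends at Stage 1; the customs bureau prevails.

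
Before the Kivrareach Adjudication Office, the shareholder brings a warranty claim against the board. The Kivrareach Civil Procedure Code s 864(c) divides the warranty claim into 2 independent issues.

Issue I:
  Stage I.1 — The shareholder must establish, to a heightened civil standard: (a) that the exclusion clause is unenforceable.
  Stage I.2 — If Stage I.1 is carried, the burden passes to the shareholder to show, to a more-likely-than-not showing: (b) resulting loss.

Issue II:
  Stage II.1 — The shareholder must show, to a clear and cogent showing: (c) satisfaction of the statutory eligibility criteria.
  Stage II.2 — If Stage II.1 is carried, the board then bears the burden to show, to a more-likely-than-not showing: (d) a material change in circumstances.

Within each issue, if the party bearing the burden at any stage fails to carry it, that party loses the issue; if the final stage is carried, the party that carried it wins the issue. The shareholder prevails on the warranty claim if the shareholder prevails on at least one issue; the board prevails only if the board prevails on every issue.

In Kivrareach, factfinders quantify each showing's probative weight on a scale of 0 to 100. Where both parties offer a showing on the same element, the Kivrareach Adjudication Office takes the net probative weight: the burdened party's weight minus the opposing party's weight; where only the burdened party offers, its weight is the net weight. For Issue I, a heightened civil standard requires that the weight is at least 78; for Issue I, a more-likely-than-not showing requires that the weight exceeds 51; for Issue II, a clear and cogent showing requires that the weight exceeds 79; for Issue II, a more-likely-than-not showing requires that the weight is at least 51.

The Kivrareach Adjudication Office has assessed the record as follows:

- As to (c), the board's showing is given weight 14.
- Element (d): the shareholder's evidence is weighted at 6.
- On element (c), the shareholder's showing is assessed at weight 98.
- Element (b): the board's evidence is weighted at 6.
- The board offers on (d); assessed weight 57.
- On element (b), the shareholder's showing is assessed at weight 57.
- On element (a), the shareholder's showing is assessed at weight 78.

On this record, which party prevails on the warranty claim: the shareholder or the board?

board

— Issue I —
Stage I.1 (shareholder, a heightened civil standard, weight is at least 78): (a) 78 ≥ 78 — meets.
  Stage I.1 is satisfied; the shareholder continues to bear the burden.
Stage I.2 (shareholder, a more-likely-than-not showing, weight exceeds 51): (b) net 57−6=51 ≤ 51 — fails.
  The shareholder does not carry Stage I.2.
So the board prevails on this issue.
— Issue II —
At Stage II.1 the shareholder must meet a clear and cogent showing (weight exceeds 79): on (c) the weight is 98 less the opposing 14 gives net 84, > 79, so (c) meets the standard.
  The shareholder carries Stage II.1; the board now bears the burden.
At Stage II.2 the board must meet a more-likely-than-not showing (weight is at least 51): on (d) the weight is 57 less the opposing 6 gives net 51, ≥ 51, so (d) meets the standard.
  The board carries the last stage.
Every stage carried; the board prevails on this issue.
Per-issue: Issue I → board; Issue II → board. The shareholder must prevail on at least one issue; overall, the board prevails.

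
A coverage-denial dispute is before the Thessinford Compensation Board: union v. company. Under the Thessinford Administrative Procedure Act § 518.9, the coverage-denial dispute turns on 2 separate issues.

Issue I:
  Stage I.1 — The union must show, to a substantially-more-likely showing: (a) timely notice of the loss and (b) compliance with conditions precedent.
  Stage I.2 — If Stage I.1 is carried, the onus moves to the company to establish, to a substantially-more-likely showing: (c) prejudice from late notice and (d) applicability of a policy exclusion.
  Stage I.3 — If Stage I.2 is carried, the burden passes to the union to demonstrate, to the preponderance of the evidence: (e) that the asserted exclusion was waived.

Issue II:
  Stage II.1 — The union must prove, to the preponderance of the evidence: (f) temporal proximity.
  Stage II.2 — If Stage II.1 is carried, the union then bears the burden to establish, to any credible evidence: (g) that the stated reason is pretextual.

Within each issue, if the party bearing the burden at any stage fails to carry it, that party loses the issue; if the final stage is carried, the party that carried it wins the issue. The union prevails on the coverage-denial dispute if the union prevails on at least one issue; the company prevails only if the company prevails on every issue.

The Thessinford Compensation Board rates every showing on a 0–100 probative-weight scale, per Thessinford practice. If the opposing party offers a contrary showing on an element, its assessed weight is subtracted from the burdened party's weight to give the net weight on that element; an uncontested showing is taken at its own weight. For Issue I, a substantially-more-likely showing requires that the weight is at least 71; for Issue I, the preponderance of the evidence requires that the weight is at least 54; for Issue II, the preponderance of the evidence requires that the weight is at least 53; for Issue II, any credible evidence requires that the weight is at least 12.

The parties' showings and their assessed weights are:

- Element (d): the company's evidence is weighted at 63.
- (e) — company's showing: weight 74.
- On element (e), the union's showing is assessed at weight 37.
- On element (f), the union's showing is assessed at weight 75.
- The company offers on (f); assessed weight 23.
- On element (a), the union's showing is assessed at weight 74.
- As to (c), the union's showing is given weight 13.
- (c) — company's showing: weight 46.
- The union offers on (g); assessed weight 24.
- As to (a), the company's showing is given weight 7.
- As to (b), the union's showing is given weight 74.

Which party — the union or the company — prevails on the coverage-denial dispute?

— Issue I —
Stage I.1 — burden on union; standard: a substantially-more-likely showing (weight is at least 71).
    (a): 74 − 7 = 67 < 71 [not met]
    (b): 74 ≥ 71 [met]
  The union does not carry Stage I.1.
So the company prevails on this issue.
— Issue II —
At Stage II.1 the union must meet the preponderance of the evidence (weight is at least 53): on (f) the weight is 75 less the opposing 23 gives net 52, which does not reach 53, so (f) does not meet the standard.
  Stage II.1 not carried; the union fails its burden.
The company prevails on this issue.
Per-issue: Issue I → company; Issue II → company. The union must prevail on at least one issue; overall, the company prevails.

company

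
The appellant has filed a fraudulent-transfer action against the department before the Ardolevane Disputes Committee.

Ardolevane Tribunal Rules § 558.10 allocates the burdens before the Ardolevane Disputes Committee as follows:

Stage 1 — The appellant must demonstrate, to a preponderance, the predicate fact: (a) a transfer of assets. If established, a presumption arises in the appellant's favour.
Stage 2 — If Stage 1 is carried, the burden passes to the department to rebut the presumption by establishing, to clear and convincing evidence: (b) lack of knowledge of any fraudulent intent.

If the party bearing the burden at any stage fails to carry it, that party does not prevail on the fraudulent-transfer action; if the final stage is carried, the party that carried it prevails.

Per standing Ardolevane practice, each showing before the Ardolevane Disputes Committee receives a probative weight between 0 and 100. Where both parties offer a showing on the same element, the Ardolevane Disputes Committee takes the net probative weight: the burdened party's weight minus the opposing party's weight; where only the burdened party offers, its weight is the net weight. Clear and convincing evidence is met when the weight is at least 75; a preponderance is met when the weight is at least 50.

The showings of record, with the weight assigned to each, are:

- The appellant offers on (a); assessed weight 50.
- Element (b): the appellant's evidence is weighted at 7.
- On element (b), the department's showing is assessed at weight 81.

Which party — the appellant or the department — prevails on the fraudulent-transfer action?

Stage 1 — burden on appellant; standard: a preponderance (weight is at least 50).
    (a): 50 ≥ 50 [met]
  The appellant carries Stage 1; the department now bears the burden.
Stage 2 — burden on department; standard: clear and convincing evidence (weight is at least 75).
    (b): 81 − 7 = 74 < 75 [not met]
  Not every element is met, so the department fails to carry Stage 2.
So the appellant prevails.

appellant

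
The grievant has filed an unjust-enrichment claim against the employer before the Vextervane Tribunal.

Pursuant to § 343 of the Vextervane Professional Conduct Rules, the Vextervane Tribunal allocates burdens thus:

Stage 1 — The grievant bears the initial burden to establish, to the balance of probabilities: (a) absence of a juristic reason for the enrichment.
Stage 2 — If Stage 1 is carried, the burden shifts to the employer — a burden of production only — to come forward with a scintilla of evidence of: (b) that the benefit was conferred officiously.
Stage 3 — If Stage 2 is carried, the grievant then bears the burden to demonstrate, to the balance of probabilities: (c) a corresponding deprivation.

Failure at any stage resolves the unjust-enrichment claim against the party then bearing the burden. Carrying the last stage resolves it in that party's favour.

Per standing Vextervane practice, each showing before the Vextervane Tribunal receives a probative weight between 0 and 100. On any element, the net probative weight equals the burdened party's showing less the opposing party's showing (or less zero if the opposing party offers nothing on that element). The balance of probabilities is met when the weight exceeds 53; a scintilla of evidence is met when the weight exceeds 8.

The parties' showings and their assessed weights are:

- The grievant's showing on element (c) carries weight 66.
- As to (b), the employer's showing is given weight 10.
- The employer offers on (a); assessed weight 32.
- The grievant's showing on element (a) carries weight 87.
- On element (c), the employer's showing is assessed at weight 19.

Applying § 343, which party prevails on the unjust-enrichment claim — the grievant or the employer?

At Stage 1 the grievant must meet the balance of probabilities (weight exceeds 53): on (a) the weight is 87 less the opposing 32 gives net 55, which does exceed 53, so (a) meets the standard.
  Stage 1 carried; the burden shifts to the employer.
At Stage 2 the employer must meet a scintilla of evidence (weight exceeds 8): on (b) the weight is 10, which does exceed 8, so (b) meets the standard.
  All elements met. The burden passes to the grievant.
At Stage 3 the grievant must meet the balance of probabilities (weight exceeds 53): on (c) the weight is 66 less the opposing 19 gives net 47, which does not exceed 53, so (c) does not meet the standard.
  The grievant does not carry Stage 3.
The employer prevails.

employer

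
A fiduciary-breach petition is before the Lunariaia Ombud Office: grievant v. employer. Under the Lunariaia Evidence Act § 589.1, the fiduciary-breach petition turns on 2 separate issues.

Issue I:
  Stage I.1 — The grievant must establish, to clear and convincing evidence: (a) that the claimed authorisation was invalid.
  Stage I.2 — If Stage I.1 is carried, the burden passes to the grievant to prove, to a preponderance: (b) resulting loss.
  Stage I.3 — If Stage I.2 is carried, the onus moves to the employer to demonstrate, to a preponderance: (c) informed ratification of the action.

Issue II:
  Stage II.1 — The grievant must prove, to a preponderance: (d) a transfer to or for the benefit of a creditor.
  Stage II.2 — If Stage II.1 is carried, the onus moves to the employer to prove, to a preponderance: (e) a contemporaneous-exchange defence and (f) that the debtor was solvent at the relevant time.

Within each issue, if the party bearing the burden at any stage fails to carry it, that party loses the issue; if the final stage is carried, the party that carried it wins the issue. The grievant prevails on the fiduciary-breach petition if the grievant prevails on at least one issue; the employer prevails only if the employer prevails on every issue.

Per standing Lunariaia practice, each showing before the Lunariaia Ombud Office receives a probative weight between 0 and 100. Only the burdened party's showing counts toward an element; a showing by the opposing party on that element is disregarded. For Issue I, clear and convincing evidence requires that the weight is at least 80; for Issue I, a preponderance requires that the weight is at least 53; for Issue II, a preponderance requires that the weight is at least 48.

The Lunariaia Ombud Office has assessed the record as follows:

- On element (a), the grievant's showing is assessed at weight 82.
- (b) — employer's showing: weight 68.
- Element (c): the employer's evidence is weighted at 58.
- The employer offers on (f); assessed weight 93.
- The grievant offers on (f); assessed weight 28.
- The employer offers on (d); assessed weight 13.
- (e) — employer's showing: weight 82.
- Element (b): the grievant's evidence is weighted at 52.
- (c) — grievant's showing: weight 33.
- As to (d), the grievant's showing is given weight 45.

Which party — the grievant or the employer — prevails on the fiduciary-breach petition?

— Issue I —
At Stage I.1 the grievant must meet clear and convincing evidence (weight is at least 80): on (a) the weight is 82, ≥ 80, so (a) meets the standard.
  Stage I.1 carried; the burden remains with the grievant.
At Stage I.2 the grievant must meet a preponderance (weight is at least 53): on (b) the weight is 52 (the employer's 68 is given no effect), < 53, so (b) does not meet the standard.
  The grievant does not carry Stage I.2.
The employer prevails on this issue.
— Issue II —
At Stage II.1 the grievant must meet a preponderance (weight is at least 48): on (d) the weight is 45 (the employer's 13 is given no effect), which does not reach 48, so (d) does not meet the standard.
  The grievant does not carry Stage II.1.
The analysis ends at Stage II.1; the employer prevails on this issue.
Per-issue: Issue I → employer; Issue II → employer. The grievant must prevail on at least one issue; overall, the employer prevails.

employer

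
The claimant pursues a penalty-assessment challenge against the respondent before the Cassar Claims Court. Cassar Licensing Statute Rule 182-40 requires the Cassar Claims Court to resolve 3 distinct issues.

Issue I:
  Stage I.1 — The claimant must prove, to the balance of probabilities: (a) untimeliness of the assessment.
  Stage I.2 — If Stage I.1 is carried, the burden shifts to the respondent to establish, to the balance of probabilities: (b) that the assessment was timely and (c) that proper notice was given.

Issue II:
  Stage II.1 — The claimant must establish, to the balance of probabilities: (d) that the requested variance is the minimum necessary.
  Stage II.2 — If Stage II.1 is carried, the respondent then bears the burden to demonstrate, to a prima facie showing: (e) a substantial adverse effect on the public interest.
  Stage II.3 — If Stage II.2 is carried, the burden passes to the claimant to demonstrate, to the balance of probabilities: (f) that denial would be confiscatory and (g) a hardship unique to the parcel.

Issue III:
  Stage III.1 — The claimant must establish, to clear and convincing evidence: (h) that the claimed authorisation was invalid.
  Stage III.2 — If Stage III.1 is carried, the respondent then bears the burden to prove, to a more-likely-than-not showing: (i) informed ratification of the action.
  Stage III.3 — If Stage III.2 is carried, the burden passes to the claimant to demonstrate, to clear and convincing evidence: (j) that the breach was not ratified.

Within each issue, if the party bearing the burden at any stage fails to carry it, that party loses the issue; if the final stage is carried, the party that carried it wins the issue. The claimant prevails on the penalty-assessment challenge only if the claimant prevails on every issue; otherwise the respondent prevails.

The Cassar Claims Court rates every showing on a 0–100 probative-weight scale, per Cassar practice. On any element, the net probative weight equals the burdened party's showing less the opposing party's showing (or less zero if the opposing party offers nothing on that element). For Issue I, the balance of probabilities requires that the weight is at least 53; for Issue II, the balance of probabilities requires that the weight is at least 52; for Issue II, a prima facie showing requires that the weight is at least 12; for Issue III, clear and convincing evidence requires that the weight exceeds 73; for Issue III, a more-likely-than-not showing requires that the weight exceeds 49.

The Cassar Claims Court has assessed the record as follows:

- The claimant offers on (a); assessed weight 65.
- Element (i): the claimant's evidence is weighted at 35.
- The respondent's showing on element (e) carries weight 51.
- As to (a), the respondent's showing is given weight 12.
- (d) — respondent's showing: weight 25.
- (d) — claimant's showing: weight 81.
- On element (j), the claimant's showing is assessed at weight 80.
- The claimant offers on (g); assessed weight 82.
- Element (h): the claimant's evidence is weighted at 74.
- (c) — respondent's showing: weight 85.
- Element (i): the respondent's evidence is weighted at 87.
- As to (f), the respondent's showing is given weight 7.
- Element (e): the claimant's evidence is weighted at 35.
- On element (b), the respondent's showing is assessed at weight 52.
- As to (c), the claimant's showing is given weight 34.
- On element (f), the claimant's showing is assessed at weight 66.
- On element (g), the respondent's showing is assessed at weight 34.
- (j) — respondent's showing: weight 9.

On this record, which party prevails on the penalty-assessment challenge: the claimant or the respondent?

respondent

— Issue I —
Stage I.1 — burden on claimant; standard: the balance of probabilities (weight is at least 53).
    (a): 65 − 12 = 53 ≥ 53 [met]
  Stage I.1 carried; the burden shifts to the respondent.
Stage I.2 — burden on respondent; standard: the balance of probabilities (weight is at least 53).
    (b): 52 < 53 [not met]
    (c): 85 − 34 = 51 < 53 [not met]
  Stage I.2 not carried; the respondent fails its burden.
The claimant prevails on this issue.
— Issue II —
Stage II.1 — burden on claimant; standard: the balance of probabilities (weight is at least 52).
    (d): 81 − 25 = 56 ≥ 52 [met]
  The claimant carries Stage II.1; the respondent now bears the burden.
Stage II.2 — burden on respondent; standard: a prima facie showing (weight is at least 12).
    (e): 51 − 35 = 16 ≥ 12 [met]
  The respondent carries Stage II.2; the claimant now bears the burden.
Stage II.3 — burden on claimant; standard: the balance of probabilities (weight is at least 52).
    (f): 66 − 7 = 59 ≥ 52 [met]
    (g): 82 − 34 = 48 < 52 [not met]
  Stage II.3 not carried; the claimant fails its burden.
The analysis ends at Stage II.3; the respondent prevails on this issue.
— Issue III —
Stage III.1 (claimant, clear and convincing evidence, weight exceeds 73): (h) 74 > 73 — meets.
  The claimant carries Stage III.1; the respondent now bears the burden.
Stage III.2 (respondent, a more-likely-than-not showing, weight exceeds 49): (i) net 87−35=52 > 49 — meets.
  Stage III.2 is satisfied; the onus moves to the claimant.
Stage III.3 (claimant, clear and convincing evidence, weight exceeds 73): (j) net 80−9=71 ≤ 73 — fails.
  The claimant does not carry Stage III.3.
So the respondent prevails on this issue.
Per-issue: Issue I → claimant; Issue II → respondent; Issue III → respondent. The claimant must prevail on every issue; overall, the respondent prevails.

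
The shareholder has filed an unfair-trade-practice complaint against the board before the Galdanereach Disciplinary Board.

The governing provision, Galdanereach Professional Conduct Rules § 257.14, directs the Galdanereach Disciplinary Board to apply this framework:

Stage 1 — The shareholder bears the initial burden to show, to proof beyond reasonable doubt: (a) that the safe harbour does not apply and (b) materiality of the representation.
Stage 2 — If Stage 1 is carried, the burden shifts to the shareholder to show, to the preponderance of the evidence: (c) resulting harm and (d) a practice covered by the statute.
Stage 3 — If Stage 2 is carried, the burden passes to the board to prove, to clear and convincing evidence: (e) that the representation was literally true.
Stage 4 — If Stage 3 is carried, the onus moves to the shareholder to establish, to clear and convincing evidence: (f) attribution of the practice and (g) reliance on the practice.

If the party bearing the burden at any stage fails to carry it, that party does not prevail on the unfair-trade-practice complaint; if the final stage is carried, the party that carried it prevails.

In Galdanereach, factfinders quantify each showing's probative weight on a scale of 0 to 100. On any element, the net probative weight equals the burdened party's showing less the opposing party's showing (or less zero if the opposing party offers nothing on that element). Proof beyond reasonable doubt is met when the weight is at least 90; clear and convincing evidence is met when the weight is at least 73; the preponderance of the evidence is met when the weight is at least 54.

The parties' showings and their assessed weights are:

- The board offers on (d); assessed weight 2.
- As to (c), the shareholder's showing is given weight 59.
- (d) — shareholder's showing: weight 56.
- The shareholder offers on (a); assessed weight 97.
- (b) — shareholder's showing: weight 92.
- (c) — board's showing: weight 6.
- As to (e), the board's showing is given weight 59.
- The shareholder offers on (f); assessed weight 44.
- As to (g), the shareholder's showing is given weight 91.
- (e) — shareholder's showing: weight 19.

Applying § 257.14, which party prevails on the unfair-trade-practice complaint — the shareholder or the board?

board

Stage 1 — burden on shareholder; standard: proof beyond reasonable doubt (weight is at least 90).
    (a): 97 ≥ 90 [met]
    (b): 92 ≥ 90 [met]
  Stage 1 is satisfied; the shareholder continues to bear the burden.
Stage 2 — burden on shareholder; standard: the preponderance of the evidence (weight is at least 54).
    (c): 59 − 6 = 53 < 54 [not met]
    (d): 56 − 2 = 54 ≥ 54 [met]
  The shareholder does not carry Stage 2.
The analysis ends at Stage 2; the board prevails.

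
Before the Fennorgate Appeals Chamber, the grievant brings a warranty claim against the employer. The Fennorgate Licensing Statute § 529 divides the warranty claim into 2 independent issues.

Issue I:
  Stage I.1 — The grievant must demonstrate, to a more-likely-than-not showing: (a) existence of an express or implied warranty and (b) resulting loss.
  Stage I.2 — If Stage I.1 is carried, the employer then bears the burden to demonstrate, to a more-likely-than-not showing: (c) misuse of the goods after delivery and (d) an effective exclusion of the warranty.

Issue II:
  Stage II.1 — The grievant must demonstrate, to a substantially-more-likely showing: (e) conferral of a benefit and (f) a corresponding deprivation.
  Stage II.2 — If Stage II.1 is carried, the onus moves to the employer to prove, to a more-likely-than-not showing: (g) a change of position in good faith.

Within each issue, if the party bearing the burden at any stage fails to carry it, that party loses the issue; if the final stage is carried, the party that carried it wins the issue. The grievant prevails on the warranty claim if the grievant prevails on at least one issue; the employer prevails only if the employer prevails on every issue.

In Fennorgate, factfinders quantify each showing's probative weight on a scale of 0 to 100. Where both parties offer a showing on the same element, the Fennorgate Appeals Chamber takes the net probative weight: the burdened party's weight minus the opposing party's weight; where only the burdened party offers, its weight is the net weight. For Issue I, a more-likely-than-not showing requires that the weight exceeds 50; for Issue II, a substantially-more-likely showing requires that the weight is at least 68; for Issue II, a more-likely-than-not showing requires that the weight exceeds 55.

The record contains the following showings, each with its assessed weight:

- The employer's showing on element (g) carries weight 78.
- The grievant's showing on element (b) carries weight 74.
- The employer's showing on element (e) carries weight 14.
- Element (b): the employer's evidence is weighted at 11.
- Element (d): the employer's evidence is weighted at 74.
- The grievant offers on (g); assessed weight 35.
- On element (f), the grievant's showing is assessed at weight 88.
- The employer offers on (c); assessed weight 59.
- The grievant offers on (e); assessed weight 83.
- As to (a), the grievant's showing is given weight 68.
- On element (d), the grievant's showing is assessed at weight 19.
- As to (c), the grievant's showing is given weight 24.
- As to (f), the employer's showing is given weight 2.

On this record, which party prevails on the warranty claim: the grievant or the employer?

— Issue I —
Stage I.1 (grievant, a more-likely-than-not showing, weight exceeds 50): (a) 68 > 50 — meets; (b) net 74−11=63 > 50 — meets.
  The grievant carries Stage I.1; the employer now bears the burden.
Stage I.2 (employer, a more-likely-than-not showing, weight exceeds 50): (c) net 59−24=35 ≤ 50 — fails; (d) net 74−19=55 > 50 — meets.
  Not every element is met, so the employer fails to carry Stage I.2.
So the grievant prevails on this issue.
— Issue II —
Stage II.1 — burden on grievant; standard: a substantially-more-likely showing (weight is at least 68).
    (e): 83 − 14 = 69 ≥ 68 [met]
    (f): 88 − 2 = 86 ≥ 68 [met]
  The grievant carries Stage II.1; the employer now bears the burden.
Stage II.2 — burden on employer; standard: a more-likely-than-not showing (weight exceeds 55).
    (g): 78 − 35 = 43 ≤ 55 [not met]
  Stage II.2 not carried; the employer fails its burden.
So the grievant prevails on this issue.
Per-issue: Issue I → grievant; Issue II → grievant. The grievant must prevail on at least one issue; overall, the grievant prevails.

grievant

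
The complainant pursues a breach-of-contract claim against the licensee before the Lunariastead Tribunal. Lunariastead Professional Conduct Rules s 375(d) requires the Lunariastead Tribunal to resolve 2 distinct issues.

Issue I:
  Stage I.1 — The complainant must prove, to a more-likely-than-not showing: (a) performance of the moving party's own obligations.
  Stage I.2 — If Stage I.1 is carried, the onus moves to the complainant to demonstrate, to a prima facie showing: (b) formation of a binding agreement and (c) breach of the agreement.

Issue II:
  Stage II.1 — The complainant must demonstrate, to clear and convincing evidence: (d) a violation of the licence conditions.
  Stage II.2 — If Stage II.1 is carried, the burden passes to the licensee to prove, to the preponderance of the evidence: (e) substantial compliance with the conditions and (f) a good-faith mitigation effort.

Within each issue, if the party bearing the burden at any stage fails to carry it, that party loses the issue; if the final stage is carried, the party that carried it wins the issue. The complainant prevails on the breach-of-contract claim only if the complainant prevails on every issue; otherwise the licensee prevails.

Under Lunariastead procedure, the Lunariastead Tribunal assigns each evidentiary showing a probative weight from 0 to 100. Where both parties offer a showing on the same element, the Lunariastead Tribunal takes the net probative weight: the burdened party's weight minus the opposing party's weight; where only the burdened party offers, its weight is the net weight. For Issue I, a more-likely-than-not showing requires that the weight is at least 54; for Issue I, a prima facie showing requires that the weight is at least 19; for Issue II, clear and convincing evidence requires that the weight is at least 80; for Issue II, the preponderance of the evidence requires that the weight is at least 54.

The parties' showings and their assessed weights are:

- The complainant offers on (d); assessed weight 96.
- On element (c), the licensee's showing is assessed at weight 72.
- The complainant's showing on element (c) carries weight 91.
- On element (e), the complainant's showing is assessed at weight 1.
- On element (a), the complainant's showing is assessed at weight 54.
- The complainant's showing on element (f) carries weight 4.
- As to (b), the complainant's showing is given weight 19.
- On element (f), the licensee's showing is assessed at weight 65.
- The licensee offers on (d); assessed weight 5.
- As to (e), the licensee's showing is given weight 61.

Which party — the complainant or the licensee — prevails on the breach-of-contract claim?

— Issue I —
Stage I.1 — burden on complainant; standard: a more-likely-than-not showing (weight is at least 54).
    (a): 54 ≥ 54 [met]
  Stage I.1 carried; the burden remains with the complainant.
Stage I.2 — burden on complainant; standard: a prima facie showing (weight is at least 19).
    (b): 19 ≥ 19 [met]
    (c): 91 − 72 = 19 ≥ 19 [met]
  All elements met at the final stage.
With every stage satisfied, the complainant prevails on this issue.
— Issue II —
Stage II.1 — burden on complainant; standard: clear and convincing evidence (weight is at least 80).
    (d): 96 − 5 = 91 ≥ 80 [met]
  The complainant carries Stage II.1; the licensee now bears the burden.
Stage II.2 — burden on licensee; standard: the preponderance of the evidence (weight is at least 54).
    (e): 61 − 1 = 60 ≥ 54 [met]
    (f): 65 − 4 = 61 ≥ 54 [met]
  All elements met at the final stage.
Every stage carried; the licensee prevails on this issue.
Per-issue: Issue I → complainant; Issue II → licensee. The complainant must prevail on every issue; overall, the licensee prevails.

licensee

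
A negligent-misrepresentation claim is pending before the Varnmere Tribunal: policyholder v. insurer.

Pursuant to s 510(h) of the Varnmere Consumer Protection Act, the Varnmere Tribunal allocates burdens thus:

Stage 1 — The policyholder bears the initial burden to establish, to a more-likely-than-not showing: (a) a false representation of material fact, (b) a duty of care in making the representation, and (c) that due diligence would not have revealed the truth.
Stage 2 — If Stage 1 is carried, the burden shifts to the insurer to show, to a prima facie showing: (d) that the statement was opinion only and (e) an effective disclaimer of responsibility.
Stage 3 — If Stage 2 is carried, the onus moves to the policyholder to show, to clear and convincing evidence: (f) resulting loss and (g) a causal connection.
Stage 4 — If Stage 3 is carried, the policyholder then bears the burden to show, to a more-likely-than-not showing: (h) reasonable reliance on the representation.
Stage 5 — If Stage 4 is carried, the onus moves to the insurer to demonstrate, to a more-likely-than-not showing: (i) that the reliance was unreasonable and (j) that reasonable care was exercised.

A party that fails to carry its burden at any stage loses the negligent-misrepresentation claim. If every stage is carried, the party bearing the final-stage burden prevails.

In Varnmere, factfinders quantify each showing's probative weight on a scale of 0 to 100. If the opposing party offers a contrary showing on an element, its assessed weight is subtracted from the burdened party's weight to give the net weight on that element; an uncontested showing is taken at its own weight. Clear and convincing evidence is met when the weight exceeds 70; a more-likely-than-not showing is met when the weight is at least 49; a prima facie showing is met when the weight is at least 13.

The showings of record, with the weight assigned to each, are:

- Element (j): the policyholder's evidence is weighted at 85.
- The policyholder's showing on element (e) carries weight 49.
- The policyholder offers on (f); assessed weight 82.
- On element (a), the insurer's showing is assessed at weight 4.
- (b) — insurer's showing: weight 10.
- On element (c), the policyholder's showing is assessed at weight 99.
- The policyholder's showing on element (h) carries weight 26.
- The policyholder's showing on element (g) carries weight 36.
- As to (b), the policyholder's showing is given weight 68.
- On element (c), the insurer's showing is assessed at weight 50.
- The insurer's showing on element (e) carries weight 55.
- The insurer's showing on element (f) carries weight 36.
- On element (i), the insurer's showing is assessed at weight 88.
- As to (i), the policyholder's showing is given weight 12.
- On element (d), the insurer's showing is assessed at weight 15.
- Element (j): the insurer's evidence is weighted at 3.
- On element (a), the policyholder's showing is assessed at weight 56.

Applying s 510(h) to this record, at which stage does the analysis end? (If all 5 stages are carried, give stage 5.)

Stage 1 — burden on policyholder; standard: a more-likely-than-not showing (weight is at least 49).
    (a): 56 − 4 = 52 ≥ 49 [met]
    (b): 68 − 10 = 58 ≥ 49 [met]
    (c): 99 − 50 = 49 ≥ 49 [met]
  The policyholder carries Stage 1; the insurer now bears the burden.
Stage 2 — burden on insurer; standard: a prima facie showing (weight is at least 13).
    (d): 15 ≥ 13 [met]
    (e): 55 − 49 = 6 < 13 [not met]
  Not every element is met, so the insurer fails to carry Stage 2.
The policyholder prevails.

stage 2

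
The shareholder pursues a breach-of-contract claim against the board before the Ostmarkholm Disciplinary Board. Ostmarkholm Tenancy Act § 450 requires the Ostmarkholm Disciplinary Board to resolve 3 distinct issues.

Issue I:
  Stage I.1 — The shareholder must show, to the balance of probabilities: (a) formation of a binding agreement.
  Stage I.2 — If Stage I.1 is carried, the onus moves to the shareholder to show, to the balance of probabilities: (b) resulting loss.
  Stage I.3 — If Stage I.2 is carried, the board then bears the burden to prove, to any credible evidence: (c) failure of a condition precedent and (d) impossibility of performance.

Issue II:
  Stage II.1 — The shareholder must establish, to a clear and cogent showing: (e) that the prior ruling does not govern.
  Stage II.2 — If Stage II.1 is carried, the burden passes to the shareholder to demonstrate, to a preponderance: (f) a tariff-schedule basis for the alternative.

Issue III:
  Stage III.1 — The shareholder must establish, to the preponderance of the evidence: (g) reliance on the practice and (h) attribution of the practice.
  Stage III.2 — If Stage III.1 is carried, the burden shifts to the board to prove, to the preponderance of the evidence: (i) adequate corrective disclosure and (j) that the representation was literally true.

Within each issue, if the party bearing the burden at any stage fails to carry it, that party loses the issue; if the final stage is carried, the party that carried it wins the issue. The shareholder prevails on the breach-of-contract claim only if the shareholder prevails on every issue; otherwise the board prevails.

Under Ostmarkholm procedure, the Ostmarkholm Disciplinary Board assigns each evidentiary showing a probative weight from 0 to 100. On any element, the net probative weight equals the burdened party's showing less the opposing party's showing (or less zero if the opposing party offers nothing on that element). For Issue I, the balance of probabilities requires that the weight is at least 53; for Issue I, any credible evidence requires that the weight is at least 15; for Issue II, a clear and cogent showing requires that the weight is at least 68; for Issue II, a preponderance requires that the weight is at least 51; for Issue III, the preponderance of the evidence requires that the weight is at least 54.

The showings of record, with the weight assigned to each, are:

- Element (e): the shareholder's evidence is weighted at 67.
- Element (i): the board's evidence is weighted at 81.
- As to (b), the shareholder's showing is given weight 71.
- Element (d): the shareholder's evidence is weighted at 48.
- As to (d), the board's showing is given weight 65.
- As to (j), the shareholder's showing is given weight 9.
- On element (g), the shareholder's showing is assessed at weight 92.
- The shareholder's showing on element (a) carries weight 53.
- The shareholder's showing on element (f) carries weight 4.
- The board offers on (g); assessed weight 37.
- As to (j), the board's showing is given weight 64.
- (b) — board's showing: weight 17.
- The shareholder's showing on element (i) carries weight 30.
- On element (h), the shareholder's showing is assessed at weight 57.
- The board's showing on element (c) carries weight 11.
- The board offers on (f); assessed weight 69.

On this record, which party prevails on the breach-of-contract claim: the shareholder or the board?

board

— Issue I —
At Stage I.1 the shareholder must meet the balance of probabilities (weight is at least 53): on (a) the weight is 53, ≥ 53, so (a) meets the standard.
  Stage I.1 carried; the burden remains with the shareholder.
At Stage I.2 the shareholder must meet the balance of probabilities (weight is at least 53): on (b) the weight is 71 less the opposing 17 gives net 54, ≥ 53, so (b) meets the standard.
  Stage I.2 is satisfied; the onus moves to the board.
At Stage I.3 the board must meet any credible evidence (weight is at least 15): on (c) the weight is 11, which does not reach 15, so (c) does not meet the standard; on (d) the weight is 65 less the opposing 48 gives net 17, which does reach 15, so (d) meets the standard.
  The board does not carry Stage I.3.
So the shareholder prevails on this issue.
— Issue II —
At Stage II.1 the shareholder must meet a clear and cogent showing (weight is at least 68): on (e) the weight is 67, < 68, so (e) does not meet the standard.
  The shareholder does not carry Stage II.1.
So the board prevails on this issue.
— Issue III —
Stage III.1 — burden on shareholder; standard: the preponderance of the evidence (weight is at least 54).
    (g): 92 − 37 = 55 ≥ 54 [met]
    (h): 57 ≥ 54 [met]
  All elements met. The burden passes to the board.
Stage III.2 — burden on board; standard: the preponderance of the evidence (weight is at least 54).
    (i): 81 − 30 = 51 < 54 [not met]
    (j): 64 − 9 = 55 ≥ 54 [met]
  The board does not carry Stage III.2.
The analysis ends at Stage III.2; the shareholder prevails on this issue.
Per-issue: Issue I → shareholder; Issue II → board; Issue III → shareholder. The shareholder must prevail on every issue; overall, the board prevails.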